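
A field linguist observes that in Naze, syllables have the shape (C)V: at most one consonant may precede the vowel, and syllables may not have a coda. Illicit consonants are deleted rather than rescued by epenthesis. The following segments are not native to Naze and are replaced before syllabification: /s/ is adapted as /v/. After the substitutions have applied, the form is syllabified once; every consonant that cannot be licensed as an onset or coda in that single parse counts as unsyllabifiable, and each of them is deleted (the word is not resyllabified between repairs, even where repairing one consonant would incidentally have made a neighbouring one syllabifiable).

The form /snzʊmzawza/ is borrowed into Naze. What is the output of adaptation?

zʊzaza

Substitution: /s/ → /v/, giving /vnzʊmzawza/.
The consonants /v/, /n/, /m/, /w/ cannot be parsed into a legal (C)V syllable (no codas are permitted; onsets are limited to one consonant).
Deleting the stranded consonants removes /v/, /n/, /m/, /w/.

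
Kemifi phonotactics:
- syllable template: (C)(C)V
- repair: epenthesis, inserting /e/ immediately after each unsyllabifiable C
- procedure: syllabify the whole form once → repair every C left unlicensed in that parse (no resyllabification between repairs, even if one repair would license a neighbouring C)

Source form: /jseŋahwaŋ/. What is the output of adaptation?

Syllabifying with onset maximization leaves /ŋ/ stranded (no codas are permitted; onsets may contain at most 2 consonants).
Inserting the epenthetic vowel yields /ŋ/ → /ŋe/.

jseŋahwaŋe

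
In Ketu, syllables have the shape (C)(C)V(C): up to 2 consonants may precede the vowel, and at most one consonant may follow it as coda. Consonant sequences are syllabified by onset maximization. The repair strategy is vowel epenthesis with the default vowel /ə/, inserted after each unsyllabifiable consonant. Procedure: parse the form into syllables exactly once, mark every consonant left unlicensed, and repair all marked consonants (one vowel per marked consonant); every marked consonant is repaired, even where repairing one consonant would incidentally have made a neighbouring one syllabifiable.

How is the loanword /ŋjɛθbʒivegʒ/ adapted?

The consonants /ʒ/ cannot be parsed into a legal (C)(C)V(C) syllable (at most one coda consonant is licensed; onsets may contain at most 2 consonants).
Inserting the epenthetic vowel yields /ʒ/ → /ʒə/.

ŋjɛθbʒivegʒə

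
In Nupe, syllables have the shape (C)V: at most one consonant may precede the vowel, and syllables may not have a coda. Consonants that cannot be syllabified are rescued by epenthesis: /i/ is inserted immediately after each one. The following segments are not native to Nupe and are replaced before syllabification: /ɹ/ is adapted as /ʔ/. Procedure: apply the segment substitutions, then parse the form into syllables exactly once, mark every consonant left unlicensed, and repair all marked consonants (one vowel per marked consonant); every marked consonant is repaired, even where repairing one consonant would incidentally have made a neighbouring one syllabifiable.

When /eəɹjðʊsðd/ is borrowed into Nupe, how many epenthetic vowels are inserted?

After substitution the input is /eəʔjðʊsðd/.
The unsyllabifiable consonants are /ʔ/, /j/, /s/, /ð/, /d/; each receives one epenthetic vowel.

5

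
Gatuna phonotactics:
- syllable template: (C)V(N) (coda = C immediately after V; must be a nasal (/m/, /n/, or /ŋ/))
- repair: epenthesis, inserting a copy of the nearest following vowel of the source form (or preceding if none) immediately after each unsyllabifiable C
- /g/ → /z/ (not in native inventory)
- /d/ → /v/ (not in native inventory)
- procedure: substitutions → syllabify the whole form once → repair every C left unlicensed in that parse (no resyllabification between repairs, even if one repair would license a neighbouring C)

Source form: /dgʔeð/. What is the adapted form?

Substitution: /d/ → /v/, /g/ → /z/, giving /vzʔeð/.
The consonants /v/, /z/, /ð/ cannot be parsed into a legal (C)V(N) syllable (only a nasal (/m/, /n/, or /ŋ/) is licensed in coda position; onsets are limited to one consonant).
Each unlicensed consonant becomes the onset of a new syllable: /v/ → /ve/, /z/ → /ze/, /ð/ → /ðe/.

vezeʔeðe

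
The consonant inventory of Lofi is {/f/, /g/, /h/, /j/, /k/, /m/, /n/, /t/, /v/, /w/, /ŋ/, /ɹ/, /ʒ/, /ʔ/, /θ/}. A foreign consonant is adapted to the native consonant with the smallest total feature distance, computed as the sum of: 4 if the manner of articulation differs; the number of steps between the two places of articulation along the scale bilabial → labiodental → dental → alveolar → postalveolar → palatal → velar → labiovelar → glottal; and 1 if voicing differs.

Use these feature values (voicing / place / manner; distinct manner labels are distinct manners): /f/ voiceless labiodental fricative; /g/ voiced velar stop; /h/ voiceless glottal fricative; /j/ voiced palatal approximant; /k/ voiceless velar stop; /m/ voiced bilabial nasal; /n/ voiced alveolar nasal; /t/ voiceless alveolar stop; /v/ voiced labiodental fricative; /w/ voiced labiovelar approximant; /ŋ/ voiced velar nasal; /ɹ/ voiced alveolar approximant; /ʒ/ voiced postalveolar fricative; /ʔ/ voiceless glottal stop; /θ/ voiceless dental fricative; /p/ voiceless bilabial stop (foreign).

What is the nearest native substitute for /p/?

t

/t/ is closest: same manner (stop), place distance 3 (bilabial→alveolar), same voicing; total 3. Next closest is /f/ at distance 5.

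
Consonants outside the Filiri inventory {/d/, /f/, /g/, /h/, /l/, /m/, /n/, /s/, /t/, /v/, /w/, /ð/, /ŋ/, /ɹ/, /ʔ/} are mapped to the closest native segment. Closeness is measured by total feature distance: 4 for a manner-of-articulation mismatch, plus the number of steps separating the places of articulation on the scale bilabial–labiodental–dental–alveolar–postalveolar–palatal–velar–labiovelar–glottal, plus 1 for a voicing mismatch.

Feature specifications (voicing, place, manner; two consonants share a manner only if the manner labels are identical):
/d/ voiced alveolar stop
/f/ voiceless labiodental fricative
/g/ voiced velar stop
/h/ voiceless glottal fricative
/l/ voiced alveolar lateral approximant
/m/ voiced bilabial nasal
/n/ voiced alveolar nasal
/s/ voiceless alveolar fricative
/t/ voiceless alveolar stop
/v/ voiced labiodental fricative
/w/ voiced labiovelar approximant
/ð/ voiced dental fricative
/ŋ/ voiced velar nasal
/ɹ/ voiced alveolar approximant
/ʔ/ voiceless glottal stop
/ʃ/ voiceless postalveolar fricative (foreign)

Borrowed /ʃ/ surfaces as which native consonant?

s

/s/ is closest: same manner (fricative), place distance 1 (postalveolar→alveolar), same voicing; total 1. Next closest is /f/ at distance 3.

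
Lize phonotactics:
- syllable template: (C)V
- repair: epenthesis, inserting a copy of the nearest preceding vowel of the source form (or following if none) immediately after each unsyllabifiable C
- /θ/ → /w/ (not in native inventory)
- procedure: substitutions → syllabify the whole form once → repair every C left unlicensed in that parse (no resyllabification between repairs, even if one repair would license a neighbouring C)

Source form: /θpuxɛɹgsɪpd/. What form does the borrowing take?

wupuxɛɹɛgɛsɪpɪdɪ

Substitution: /θ/ → /w/, giving /wpuxɛɹgsɪpd/.
Under (C)V, the unsyllabifiable consonants are /w/, /ɹ/, /g/, /p/, /d/ (no codas are permitted; onsets are limited to one consonant).
Inserting the epenthetic vowel yields /w/ → /wu/, /ɹ/ → /ɹɛ/, /g/ → /gɛ/, /p/ → /pɪ/, /d/ → /dɪ/.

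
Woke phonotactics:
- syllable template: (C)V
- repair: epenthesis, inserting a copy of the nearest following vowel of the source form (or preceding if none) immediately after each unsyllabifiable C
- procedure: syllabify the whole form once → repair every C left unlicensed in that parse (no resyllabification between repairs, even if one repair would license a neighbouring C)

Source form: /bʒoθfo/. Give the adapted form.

boʒoθofo

The consonants /b/, /θ/ cannot be parsed into a legal (C)V syllable (no codas are permitted; onsets are limited to one consonant).
Each unlicensed consonant becomes the onset of a new syllable: /b/ → /bo/, /θ/ → /θo/.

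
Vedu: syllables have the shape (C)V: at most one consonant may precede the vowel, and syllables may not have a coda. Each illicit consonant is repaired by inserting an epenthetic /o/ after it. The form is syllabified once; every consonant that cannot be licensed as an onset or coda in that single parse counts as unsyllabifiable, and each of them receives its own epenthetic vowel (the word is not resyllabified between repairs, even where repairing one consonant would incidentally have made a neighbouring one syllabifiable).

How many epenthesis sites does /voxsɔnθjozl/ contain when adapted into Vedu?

5

The unsyllabifiable consonants are /x/, /n/, /θ/, /z/, /l/; each receives one epenthetic vowel.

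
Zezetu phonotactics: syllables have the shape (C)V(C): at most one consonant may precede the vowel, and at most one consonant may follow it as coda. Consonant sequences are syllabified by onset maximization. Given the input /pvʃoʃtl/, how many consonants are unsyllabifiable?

4

Under (C)V(C), the unsyllabifiable consonants are /p/, /v/, /t/, /l/ (at most one coda consonant is licensed; onsets are limited to one consonant).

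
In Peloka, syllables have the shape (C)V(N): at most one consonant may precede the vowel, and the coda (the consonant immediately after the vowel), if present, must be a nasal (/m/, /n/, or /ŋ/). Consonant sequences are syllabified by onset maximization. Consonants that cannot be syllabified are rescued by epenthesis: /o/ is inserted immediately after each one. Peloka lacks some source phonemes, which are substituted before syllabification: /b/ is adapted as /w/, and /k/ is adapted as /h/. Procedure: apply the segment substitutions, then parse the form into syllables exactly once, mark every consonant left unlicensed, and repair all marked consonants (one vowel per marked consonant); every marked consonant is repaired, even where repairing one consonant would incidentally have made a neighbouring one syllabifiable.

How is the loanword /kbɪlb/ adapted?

howɪlowo

Substitution: /k/ → /h/, /b/ → /w/, giving /hwɪlw/.
Under (C)V(N), the unsyllabifiable consonants are /h/, /l/, /w/ (only a nasal (/m/, /n/, or /ŋ/) is licensed in coda position; onsets are limited to one consonant).
Each unlicensed consonant becomes the onset of a new syllable: /h/ → /ho/, /l/ → /lo/, /w/ → /wo/.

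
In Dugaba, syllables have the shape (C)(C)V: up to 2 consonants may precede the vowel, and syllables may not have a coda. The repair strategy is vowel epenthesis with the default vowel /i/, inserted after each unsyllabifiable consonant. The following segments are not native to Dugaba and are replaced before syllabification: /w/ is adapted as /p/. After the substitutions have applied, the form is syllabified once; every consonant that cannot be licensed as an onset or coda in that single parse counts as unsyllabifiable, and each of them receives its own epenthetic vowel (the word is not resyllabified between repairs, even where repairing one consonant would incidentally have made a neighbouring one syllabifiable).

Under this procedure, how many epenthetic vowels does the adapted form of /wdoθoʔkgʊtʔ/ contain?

3

After substitution the input is /pdoθoʔkgʊtʔ/.
The unsyllabifiable consonants are /ʔ/, /t/, /ʔ/; each receives one epenthetic vowel.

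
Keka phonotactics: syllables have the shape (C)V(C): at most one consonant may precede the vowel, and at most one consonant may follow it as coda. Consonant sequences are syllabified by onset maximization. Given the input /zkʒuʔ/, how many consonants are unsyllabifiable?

2

Under (C)V(C), the unsyllabifiable consonants are /z/, /k/ (at most one coda consonant is licensed; onsets are limited to one consonant).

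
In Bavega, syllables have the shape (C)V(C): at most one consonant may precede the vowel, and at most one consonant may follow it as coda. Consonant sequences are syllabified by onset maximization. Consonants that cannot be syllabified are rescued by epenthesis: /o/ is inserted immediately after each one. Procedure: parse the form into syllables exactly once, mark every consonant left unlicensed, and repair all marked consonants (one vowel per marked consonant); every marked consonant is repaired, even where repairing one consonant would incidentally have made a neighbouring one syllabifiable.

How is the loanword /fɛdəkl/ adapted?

fɛdəklo

The consonants /l/ cannot be parsed into a legal (C)V(C) syllable (at most one coda consonant is licensed; onsets are limited to one consonant).
Inserting the epenthetic vowel yields /l/ → /lo/.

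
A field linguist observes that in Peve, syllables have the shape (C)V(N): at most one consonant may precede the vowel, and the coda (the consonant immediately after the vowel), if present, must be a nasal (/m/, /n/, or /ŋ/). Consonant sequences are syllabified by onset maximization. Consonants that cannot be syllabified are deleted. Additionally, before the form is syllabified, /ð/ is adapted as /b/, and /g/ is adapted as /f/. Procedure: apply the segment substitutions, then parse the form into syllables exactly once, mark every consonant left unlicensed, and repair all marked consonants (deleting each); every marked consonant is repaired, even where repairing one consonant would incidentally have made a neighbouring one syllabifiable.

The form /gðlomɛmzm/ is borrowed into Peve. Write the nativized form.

lomɛm

Substitution: /g/ → /f/, /ð/ → /b/, giving /fblomɛmzm/.
The consonants /f/, /b/, /z/, /m/ cannot be parsed into a legal (C)V(N) syllable (only a nasal (/m/, /n/, or /ŋ/) is licensed in coda position; onsets are limited to one consonant).
Deletion applies to /f/, /b/, /z/, /m/.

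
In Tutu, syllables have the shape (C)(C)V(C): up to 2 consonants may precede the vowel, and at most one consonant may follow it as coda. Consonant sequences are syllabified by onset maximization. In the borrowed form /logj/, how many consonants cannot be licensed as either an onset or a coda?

1

The consonants /j/ cannot be parsed into a legal (C)(C)V(C) syllable (at most one coda consonant is licensed; onsets may contain at most 2 consonants).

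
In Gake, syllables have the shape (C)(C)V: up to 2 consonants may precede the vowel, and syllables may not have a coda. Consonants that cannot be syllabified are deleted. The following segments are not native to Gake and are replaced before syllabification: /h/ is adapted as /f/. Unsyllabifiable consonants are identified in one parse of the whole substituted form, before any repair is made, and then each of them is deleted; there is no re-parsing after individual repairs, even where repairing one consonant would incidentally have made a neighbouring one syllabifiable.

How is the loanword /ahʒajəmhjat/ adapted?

Substitution: /h/ → /f/, giving /afʒajəmfjat/.
Syllabifying with onset maximization leaves /m/, /t/ stranded (no codas are permitted; onsets may contain at most 2 consonants).
Each unlicensed consonant is deleted: /m/, /t/.

afʒajəfja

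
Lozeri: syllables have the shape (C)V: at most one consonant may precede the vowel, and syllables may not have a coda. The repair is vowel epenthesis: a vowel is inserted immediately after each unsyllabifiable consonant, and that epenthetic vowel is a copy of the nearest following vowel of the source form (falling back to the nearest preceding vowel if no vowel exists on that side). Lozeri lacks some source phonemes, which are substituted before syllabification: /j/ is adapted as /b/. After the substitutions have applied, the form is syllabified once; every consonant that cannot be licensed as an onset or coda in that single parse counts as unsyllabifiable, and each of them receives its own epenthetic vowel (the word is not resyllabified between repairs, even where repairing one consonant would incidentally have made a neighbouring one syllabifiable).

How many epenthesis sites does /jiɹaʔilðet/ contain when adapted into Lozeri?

2

After substitution the input is /biɹaʔilðet/.
The unsyllabifiable consonants are /l/, /t/; each receives one epenthetic vowel.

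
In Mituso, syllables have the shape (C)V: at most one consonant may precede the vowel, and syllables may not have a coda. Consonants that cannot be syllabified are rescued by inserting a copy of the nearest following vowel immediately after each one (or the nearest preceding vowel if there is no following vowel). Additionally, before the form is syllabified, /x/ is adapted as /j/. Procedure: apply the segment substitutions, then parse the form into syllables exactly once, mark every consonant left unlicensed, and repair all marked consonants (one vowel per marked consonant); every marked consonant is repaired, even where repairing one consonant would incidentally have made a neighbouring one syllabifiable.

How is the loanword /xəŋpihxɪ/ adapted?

Substitution: /x/ → /j/, giving /jəŋpihjɪ/.
The consonants /ŋ/, /h/ cannot be parsed into a legal (C)V syllable (no codas are permitted; onsets are limited to one consonant).
Each unlicensed consonant becomes the onset of a new syllable: /ŋ/ → /ŋi/, /h/ → /hɪ/.

jəŋipihɪjɪ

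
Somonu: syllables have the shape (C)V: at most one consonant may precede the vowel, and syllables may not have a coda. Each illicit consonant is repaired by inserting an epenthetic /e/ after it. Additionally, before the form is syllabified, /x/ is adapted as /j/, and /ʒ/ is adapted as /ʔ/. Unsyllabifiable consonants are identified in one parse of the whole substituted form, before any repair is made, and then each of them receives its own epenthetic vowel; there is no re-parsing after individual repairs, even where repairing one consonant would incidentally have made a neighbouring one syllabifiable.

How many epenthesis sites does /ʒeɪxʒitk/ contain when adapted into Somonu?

After substitution the input is /ʔeɪjʔitk/.
The unsyllabifiable consonants are /j/, /t/, /k/; each receives one epenthetic vowel.

3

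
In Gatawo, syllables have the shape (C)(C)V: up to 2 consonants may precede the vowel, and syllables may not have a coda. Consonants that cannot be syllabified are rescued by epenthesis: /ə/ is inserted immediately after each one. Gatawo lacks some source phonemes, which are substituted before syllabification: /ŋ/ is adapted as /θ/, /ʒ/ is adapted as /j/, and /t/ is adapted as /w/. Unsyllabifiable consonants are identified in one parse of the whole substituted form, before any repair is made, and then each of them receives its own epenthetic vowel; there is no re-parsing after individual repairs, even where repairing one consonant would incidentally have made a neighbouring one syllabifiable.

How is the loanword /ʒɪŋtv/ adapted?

jɪθəwəvə

Substitution: /ʒ/ → /j/, /ŋ/ → /θ/, /t/ → /w/, giving /jɪθwv/.
The consonants /θ/, /w/, /v/ cannot be parsed into a legal (C)(C)V syllable (no codas are permitted; onsets may contain at most 2 consonants).
Inserting the epenthetic vowel yields /θ/ → /θə/, /w/ → /wə/, /v/ → /və/.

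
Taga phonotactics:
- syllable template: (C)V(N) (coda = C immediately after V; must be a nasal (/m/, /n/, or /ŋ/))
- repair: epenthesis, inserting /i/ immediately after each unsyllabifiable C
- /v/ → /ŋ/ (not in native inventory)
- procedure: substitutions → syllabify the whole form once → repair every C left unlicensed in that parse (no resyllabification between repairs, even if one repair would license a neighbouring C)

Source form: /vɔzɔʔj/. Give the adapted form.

ŋɔzɔʔiji

Substitution: /v/ → /ŋ/, giving /ŋɔzɔʔj/.
The consonants /ʔ/, /j/ cannot be parsed into a legal (C)V(N) syllable (only a nasal (/m/, /n/, or /ŋ/) is licensed in coda position; onsets are limited to one consonant).
Each unlicensed consonant becomes the onset of a new syllable: /ʔ/ → /ʔi/, /j/ → /ji/.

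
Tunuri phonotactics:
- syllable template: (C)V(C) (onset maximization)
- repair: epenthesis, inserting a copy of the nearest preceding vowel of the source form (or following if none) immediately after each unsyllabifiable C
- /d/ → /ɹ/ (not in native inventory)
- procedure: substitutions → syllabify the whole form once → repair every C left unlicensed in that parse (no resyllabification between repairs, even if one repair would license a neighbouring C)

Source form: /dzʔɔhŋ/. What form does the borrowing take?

Substitution: /d/ → /ɹ/, giving /ɹzʔɔhŋ/.
Syllabifying with onset maximization leaves /ɹ/, /z/, /ŋ/ stranded (at most one coda consonant is licensed; onsets are limited to one consonant).
Inserting the epenthetic vowel yields /ɹ/ → /ɹɔ/, /z/ → /zɔ/, /ŋ/ → /ŋɔ/.

ɹɔzɔʔɔhŋɔ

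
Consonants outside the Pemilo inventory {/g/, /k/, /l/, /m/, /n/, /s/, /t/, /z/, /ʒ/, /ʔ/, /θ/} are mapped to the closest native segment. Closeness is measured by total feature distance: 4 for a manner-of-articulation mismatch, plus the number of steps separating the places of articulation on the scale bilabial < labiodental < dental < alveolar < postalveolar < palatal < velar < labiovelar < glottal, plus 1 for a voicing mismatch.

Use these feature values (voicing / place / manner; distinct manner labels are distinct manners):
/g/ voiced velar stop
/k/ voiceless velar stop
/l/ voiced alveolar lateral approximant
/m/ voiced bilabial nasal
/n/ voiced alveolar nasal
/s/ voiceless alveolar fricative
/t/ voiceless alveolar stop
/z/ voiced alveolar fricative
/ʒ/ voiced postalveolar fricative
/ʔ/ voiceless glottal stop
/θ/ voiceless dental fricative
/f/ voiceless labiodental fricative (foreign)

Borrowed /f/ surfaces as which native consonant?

/θ/ is closest: same manner (fricative), place distance 1 (labiodental→dental), same voicing; total 1. Next closest is /s/ at distance 2.

θ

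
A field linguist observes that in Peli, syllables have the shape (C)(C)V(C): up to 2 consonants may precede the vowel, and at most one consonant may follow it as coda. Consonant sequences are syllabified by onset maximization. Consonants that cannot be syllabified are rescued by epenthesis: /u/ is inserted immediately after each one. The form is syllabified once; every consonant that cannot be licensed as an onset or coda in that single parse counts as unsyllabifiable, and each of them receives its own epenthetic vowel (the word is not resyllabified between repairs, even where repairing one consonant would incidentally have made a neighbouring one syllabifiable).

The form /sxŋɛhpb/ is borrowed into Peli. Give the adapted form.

The consonants /s/, /p/, /b/ cannot be parsed into a legal (C)(C)V(C) syllable (at most one coda consonant is licensed; onsets may contain at most 2 consonants).
Each unlicensed consonant becomes the onset of a new syllable: /s/ → /su/, /p/ → /pu/, /b/ → /bu/.

suxŋɛhpubu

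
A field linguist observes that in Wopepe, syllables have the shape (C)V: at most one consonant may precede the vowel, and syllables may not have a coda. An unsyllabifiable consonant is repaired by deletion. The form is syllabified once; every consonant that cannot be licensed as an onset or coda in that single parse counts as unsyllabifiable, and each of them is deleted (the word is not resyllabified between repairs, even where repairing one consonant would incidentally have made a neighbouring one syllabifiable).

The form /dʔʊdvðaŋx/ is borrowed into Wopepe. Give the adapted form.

ʔʊða

Syllabifying with onset maximization leaves /d/, /d/, /v/, /ŋ/, /x/ stranded (no codas are permitted; onsets are limited to one consonant).
Deletion applies to /d/, /d/, /v/, /ŋ/, /x/.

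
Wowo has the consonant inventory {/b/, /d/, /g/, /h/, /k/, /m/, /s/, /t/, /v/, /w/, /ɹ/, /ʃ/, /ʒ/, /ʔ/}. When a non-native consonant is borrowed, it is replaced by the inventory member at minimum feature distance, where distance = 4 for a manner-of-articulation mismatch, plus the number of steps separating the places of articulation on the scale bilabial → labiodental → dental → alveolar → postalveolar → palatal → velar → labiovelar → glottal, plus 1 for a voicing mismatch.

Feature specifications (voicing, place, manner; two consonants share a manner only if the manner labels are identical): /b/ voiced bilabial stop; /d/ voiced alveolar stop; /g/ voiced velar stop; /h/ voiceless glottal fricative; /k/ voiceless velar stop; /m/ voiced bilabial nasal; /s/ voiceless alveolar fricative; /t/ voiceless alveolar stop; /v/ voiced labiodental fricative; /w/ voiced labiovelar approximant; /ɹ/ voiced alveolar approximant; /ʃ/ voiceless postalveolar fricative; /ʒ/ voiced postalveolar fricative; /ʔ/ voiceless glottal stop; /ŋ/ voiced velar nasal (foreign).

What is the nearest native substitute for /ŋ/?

g

/g/ is closest: manner differs (nasal→stop, +4), place distance 0 (velar→velar), same voicing; total 4. Next closest is /k/ at distance 5.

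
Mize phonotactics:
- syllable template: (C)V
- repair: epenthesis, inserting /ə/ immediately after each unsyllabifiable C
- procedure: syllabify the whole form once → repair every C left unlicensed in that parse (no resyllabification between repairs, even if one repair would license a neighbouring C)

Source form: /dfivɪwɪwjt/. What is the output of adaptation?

The consonants /d/, /w/, /j/, /t/ cannot be parsed into a legal (C)V syllable (no codas are permitted; onsets are limited to one consonant).
Each unlicensed consonant becomes the onset of a new syllable: /d/ → /də/, /w/ → /wə/, /j/ → /jə/, /t/ → /tə/.

dəfivɪwɪwəjətə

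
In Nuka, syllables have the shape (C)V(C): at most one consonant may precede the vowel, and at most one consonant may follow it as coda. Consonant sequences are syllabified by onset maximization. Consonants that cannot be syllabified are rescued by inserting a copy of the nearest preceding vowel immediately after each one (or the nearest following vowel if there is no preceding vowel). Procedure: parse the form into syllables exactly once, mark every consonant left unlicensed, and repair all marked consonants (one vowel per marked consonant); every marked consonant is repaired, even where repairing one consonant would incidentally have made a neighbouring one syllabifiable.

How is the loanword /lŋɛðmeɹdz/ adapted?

lɛŋɛðmeɹdeze

Under (C)V(C), the unsyllabifiable consonants are /l/, /d/, /z/ (at most one coda consonant is licensed; onsets are limited to one consonant).
Epenthesis after each stranded consonant: /l/ → /lɛ/, /d/ → /de/, /z/ → /ze/.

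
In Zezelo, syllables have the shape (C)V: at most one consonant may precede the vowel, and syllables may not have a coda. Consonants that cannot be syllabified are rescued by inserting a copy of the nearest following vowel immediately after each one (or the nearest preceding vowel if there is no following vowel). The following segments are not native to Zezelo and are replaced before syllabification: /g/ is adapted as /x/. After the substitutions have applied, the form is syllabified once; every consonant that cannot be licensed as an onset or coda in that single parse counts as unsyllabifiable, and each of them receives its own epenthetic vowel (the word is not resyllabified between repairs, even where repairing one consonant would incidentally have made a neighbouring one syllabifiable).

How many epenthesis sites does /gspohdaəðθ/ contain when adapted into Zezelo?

5

After substitution the input is /xspohdaəðθ/.
The unsyllabifiable consonants are /x/, /s/, /h/, /ð/, /θ/; each receives one epenthetic vowel.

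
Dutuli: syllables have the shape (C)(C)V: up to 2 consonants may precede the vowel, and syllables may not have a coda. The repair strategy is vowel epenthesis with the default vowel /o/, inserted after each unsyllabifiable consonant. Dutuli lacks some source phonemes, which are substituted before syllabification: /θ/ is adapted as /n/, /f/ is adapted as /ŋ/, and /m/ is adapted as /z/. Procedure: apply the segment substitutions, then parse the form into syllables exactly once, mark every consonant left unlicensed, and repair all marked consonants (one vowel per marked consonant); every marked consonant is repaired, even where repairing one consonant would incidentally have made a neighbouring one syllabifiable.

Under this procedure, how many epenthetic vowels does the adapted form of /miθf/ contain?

After substitution the input is /zinŋ/.
The unsyllabifiable consonants are /n/, /ŋ/; each receives one epenthetic vowel.

2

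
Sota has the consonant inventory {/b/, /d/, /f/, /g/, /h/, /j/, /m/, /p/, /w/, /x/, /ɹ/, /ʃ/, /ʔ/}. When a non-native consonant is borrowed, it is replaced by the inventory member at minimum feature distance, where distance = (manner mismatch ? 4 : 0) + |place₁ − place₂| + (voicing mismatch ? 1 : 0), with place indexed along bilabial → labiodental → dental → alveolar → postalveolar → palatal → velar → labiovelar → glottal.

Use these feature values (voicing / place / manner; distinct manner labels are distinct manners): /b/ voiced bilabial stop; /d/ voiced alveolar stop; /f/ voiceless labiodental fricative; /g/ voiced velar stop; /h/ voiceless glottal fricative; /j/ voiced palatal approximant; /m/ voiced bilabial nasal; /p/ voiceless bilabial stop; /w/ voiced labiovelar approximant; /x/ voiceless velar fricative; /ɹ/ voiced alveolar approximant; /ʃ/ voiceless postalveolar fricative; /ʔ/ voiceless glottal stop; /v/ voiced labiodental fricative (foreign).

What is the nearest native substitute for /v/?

f

/f/ is closest: same manner (fricative), place distance 0 (labiodental→labiodental), voicing differs (+1); total 1. Next closest is /ʃ/ at distance 4.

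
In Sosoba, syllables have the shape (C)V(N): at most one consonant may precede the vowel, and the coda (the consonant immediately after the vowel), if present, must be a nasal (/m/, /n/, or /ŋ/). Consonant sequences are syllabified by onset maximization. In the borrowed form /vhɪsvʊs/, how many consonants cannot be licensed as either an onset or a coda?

3

Under (C)V(N), the unsyllabifiable consonants are /v/, /s/, /s/ (only a nasal (/m/, /n/, or /ŋ/) is licensed in coda position; onsets are limited to one consonant).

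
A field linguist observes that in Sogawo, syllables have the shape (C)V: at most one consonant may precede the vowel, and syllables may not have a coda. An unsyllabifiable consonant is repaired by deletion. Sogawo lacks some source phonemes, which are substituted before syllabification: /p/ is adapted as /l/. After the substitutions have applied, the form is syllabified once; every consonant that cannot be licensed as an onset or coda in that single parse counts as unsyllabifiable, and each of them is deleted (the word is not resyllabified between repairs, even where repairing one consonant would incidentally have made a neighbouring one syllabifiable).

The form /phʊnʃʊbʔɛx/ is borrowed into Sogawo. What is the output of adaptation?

hʊʃʊʔɛ

Substitution: /p/ → /l/, giving /lhʊnʃʊbʔɛx/.
Syllabifying with onset maximization leaves /l/, /n/, /b/, /x/ stranded (no codas are permitted; onsets are limited to one consonant).
Each unlicensed consonant is deleted: /l/, /n/, /b/, /x/.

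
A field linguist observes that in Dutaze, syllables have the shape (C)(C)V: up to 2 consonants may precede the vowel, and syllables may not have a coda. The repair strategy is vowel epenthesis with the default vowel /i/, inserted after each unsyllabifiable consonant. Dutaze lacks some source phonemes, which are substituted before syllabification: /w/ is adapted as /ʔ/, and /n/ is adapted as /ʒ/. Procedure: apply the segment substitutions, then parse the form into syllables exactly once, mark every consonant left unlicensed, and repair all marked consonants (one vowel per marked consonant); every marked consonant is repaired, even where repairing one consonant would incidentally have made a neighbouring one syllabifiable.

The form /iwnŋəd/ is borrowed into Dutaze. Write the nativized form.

Substitution: /w/ → /ʔ/, /n/ → /ʒ/, giving /iʔʒŋəd/.
Under (C)(C)V, the unsyllabifiable consonants are /ʔ/, /d/ (no codas are permitted; onsets may contain at most 2 consonants).
Epenthesis after each stranded consonant: /ʔ/ → /ʔi/, /d/ → /di/.

iʔiʒŋədi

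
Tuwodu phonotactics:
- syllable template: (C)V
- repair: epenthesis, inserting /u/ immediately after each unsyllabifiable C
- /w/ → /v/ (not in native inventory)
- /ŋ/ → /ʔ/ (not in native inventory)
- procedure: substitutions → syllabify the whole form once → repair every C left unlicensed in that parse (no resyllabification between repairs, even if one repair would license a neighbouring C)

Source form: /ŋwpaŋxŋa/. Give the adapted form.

Substitution: /ŋ/ → /ʔ/, /w/ → /v/, giving /ʔvpaʔxʔa/.
The consonants /ʔ/, /v/, /ʔ/, /x/ cannot be parsed into a legal (C)V syllable (no codas are permitted; onsets are limited to one consonant).
Inserting the epenthetic vowel yields /ʔ/ → /ʔu/, /v/ → /vu/, /ʔ/ → /ʔu/, /x/ → /xu/.

ʔuvupaʔuxuʔa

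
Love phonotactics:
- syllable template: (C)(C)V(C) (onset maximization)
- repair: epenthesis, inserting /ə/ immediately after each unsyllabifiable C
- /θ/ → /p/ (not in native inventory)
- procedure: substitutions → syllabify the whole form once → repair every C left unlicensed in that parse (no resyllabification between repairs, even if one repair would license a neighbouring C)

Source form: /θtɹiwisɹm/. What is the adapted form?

Substitution: /θ/ → /p/, giving /ptɹiwisɹm/.
Syllabifying with onset maximization leaves /p/, /ɹ/, /m/ stranded (at most one coda consonant is licensed; onsets may contain at most 2 consonants).
Inserting the epenthetic vowel yields /p/ → /pə/, /ɹ/ → /ɹə/, /m/ → /mə/.

pətɹiwisɹəmə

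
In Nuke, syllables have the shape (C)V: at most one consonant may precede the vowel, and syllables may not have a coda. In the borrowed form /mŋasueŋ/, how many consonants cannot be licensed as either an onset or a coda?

2

The consonants /m/, /ŋ/ cannot be parsed into a legal (C)V syllable (no codas are permitted; onsets are limited to one consonant).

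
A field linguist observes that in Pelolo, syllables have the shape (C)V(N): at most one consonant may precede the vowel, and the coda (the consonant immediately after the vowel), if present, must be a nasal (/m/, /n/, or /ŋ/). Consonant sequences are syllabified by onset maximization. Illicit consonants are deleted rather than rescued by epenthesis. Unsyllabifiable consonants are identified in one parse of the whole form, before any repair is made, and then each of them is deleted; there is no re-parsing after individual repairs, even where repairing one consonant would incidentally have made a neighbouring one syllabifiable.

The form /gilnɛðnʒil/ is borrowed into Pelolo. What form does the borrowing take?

Under (C)V(N), the unsyllabifiable consonants are /l/, /ð/, /n/, /l/ (only a nasal (/m/, /n/, or /ŋ/) is licensed in coda position; onsets are limited to one consonant).
Deletion applies to /l/, /ð/, /n/, /l/.

ginɛʒi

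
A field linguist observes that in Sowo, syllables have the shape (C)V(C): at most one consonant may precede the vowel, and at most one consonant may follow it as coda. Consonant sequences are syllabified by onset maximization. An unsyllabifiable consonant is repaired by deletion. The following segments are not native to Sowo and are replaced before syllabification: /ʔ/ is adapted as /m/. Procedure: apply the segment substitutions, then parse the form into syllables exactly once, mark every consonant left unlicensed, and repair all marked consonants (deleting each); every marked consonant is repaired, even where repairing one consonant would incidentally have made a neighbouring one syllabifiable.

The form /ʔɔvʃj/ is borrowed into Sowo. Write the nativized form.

Substitution: /ʔ/ → /m/, giving /mɔvʃj/.
The consonants /ʃ/, /j/ cannot be parsed into a legal (C)V(C) syllable (at most one coda consonant is licensed; onsets are limited to one consonant).
Each unlicensed consonant is deleted: /ʃ/, /j/.

mɔv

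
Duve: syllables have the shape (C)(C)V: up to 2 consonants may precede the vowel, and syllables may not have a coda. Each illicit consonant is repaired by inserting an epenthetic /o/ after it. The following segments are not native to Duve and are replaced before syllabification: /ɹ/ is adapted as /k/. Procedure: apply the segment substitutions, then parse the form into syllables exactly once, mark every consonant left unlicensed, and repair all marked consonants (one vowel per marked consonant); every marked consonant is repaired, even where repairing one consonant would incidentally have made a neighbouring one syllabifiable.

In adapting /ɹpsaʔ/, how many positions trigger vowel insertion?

After substitution the input is /kpsaʔ/.
The unsyllabifiable consonants are /k/, /ʔ/; each receives one epenthetic vowel.

2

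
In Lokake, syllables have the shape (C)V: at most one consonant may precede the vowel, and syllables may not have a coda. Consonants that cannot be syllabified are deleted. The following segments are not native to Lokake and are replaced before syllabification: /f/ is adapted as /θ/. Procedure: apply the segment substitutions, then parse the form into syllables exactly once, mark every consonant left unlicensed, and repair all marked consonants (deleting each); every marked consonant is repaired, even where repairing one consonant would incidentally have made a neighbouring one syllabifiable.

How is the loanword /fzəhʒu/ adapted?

Substitution: /f/ → /θ/, giving /θzəhʒu/.
Under (C)V, the unsyllabifiable consonants are /θ/, /h/ (no codas are permitted; onsets are limited to one consonant).
Each unlicensed consonant is deleted: /θ/, /h/.

zəʒu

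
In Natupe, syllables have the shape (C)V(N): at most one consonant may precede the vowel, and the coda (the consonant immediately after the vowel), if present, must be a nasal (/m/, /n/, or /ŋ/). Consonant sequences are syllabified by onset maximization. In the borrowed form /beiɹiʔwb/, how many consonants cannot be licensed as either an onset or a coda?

The consonants /ʔ/, /w/, /b/ cannot be parsed into a legal (C)V(N) syllable (only a nasal (/m/, /n/, or /ŋ/) is licensed in coda position; onsets are limited to one consonant).

3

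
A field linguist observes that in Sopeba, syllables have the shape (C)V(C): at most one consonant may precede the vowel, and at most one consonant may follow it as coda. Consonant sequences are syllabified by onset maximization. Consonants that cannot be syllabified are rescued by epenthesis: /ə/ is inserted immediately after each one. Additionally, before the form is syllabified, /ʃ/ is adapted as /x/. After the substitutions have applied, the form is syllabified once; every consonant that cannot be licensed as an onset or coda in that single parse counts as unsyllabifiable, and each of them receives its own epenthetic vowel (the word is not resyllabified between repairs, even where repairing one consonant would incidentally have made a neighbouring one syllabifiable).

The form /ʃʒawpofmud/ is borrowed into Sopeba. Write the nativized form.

xəʒawpofmud

Substitution: /ʃ/ → /x/, giving /xʒawpofmud/.
Under (C)V(C), the unsyllabifiable consonants are /x/ (at most one coda consonant is licensed; onsets are limited to one consonant).
Inserting the epenthetic vowel yields /x/ → /xə/.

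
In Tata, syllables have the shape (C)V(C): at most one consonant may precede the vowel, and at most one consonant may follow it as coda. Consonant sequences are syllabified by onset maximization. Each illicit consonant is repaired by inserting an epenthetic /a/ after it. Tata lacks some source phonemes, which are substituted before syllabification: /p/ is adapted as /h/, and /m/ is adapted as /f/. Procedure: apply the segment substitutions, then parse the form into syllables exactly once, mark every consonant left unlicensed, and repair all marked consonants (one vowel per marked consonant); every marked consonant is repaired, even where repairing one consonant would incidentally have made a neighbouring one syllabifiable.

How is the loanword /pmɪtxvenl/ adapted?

Substitution: /p/ → /h/, /m/ → /f/, giving /hfɪtxvenl/.
Syllabifying with onset maximization leaves /h/, /x/, /l/ stranded (at most one coda consonant is licensed; onsets are limited to one consonant).
Epenthesis after each stranded consonant: /h/ → /ha/, /x/ → /xa/, /l/ → /la/.

hafɪtxavenla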